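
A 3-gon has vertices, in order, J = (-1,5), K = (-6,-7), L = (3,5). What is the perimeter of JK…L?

|JK| = √((-5)² + (-12)²) = √169 = 13
|KL| = √((9)² + (12)²) = √225 = 15
|LJ| = √((-4)² + (0)²) = √16 = 4
Perimeter = 13 + 15 + 4 = 32.

32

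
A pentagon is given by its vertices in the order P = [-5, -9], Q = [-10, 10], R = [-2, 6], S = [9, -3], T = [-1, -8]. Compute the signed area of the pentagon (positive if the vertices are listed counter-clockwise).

-167

Cross-terms: -140, -40, -48, -75, -31  ⇒  Σ = -334
Signed area = Σ/2 = -167 (negative ⇒ clockwise traversal).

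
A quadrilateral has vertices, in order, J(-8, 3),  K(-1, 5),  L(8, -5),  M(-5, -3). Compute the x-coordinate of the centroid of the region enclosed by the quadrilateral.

-14/15

Apply the shoelace formula. First the cross-terms c_i = x_i·y_{i+1} − x_{i+1}·y_i:
  -37, -35, -49, -39  ⇒  2A = -160, A = -80.
Then Σ (x_i + x_{i+1})·c_i = 448, so x̄ = 448 / (6·(-80)) = -14/15.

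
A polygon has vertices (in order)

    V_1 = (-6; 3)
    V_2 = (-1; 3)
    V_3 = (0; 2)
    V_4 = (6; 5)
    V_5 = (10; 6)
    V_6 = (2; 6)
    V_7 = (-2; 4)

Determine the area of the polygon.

21.5

V_1→V_2: (-6)(3) − (-1)(3) = -15
V_2→V_3: (-1)(2) − (0)(3) = -2
V_3→V_4: (0)(5) − (6)(2) = -12
V_4→V_5: (6)(6) − (10)(5) = -14
V_5→V_6: (10)(6) − (2)(6) = 48
V_6→V_7: (2)(4) − (-2)(6) = 20
V_7→V_1: (-2)(3) − (-6)(4) = 18
Σ = 43
Area = |Σ|/2 = 21.5.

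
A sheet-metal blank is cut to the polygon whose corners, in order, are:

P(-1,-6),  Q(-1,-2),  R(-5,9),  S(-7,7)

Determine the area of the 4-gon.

27

Apply the surveyor's formula: 2A = Σ (x_i·y_{i+1} − x_{i+1}·y_i), indices taken mod 4.
Σ = (-4) + (-19) + (28) + (49) = 54
Area = |Σ|/2 = 27.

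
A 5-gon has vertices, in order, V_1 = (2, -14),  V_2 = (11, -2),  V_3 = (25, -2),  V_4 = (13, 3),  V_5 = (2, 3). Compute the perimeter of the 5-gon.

70

|V_1V_2| = √((9)² + (12)²) = √225 = 15
|V_2V_3| = √((14)² + (0)²) = √196 = 14
|V_3V_4| = √((-12)² + (5)²) = √169 = 13
|V_4V_5| = √((-11)² + (0)²) = √121 = 11
|V_5V_1| = √((0)² + (-17)²) = √289 = 17
Perimeter = 15 + 14 + 13 + 11 + 17 = 70.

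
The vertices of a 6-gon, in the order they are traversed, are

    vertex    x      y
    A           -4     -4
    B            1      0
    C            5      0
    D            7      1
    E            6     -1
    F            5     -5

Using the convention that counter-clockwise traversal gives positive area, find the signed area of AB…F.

-34.5

Σ = (4) + (0) + (5) + (-13) + (-25) + (-40) = -69
Signed area = Σ/2 = -34.5 (negative ⇒ clockwise traversal).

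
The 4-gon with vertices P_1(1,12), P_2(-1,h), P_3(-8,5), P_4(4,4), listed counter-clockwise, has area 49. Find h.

11

The doubled signed area Σ (x_i y_{i+1} − x_{i+1} y_i) is linear in h.
With h=0 it equals -1; the coefficient of h is 9 (from the two edges through P_2).
So 9·h + -1 = 2·49 = 98 ⇒ h = 11.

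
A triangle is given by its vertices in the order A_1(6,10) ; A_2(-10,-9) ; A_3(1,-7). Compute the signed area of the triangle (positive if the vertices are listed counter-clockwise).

Apply Gauss's area formula: 2A = Σ (x_i·y_{i+1} − x_{i+1}·y_i), indices taken mod 3.
Σ = (46) + (79) + (52) = 177
Signed area = Σ/2 = 88.5 (positive ⇒ counter-clockwise traversal).

88.5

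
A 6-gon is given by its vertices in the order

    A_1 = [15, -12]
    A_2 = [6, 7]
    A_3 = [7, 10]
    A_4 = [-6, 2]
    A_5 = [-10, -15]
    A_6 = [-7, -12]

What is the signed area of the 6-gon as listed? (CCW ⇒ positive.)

325.5

Apply the surveyor's formula: 2A = Σ (x_i·y_{i+1} − x_{i+1}·y_i), indices taken mod 6.
Σ = (177) + (11) + (74) + (110) + (15) + (264) = 651
Signed area = Σ/2 = 325.5 (positive ⇒ counter-clockwise traversal).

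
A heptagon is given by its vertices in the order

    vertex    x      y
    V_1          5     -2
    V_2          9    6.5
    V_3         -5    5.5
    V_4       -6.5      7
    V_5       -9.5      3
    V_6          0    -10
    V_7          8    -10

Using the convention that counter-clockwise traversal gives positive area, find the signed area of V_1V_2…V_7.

Σ = (50.5) + (82) + (0.75) + (47) + (95) + (80) + (34) = 389.25
Signed area = Σ/2 = 194.625 (positive ⇒ counter-clockwise traversal).

194.625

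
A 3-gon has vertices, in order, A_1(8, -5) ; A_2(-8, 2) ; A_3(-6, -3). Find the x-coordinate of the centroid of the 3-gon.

Apply the shoelace (surveyor's) formula. First the cross-terms c_i = x_i·y_{i+1} − x_{i+1}·y_i:
  -24, 36, 54  ⇒  2A = 66, A = 33.
Then Σ (x_i + x_{i+1})·c_i = -396, so x̄ = -396 / (6·33) = -2.

-2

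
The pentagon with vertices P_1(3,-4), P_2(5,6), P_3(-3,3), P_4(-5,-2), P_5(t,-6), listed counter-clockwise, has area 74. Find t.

-4

The doubled signed area Σ (x_i y_{i+1} − x_{i+1} y_i) is linear in t.
With t=0 it equals 140; the coefficient of t is -2 (from the two edges through P_5).
So -2·t + 140 = 2·74 = 148 ⇒ t = -4.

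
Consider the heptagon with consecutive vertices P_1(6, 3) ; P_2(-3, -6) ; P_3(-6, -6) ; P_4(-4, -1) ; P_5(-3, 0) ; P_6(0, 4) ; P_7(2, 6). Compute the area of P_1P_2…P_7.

58

Apply Gauss's area formula: 2A = Σ (x_i·y_{i+1} − x_{i+1}·y_i), indices taken mod 7.
P_1→P_2: (6)(-6) − (-3)(3) = -27
P_2→P_3: (-3)(-6) − (-6)(-6) = -18
P_3→P_4: (-6)(-1) − (-4)(-6) = -18
P_4→P_5: (-4)(0) − (-3)(-1) = -3
P_5→P_6: (-3)(4) − (0)(0) = -12
P_6→P_7: (0)(6) − (2)(4) = -8
P_7→P_1: (2)(3) − (6)(6) = -30
Σ = -116
Area = |Σ|/2 = 58.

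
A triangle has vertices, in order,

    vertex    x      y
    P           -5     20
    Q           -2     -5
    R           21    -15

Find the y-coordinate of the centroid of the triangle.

Apply Gauss's area formula. First the cross-terms c_i = x_i·y_{i+1} − x_{i+1}·y_i:
  65, 135, 345  ⇒  2A = 545, A = 272.5.
Then Σ (y_i + y_{i+1})·c_i = 0, so ȳ = 0 / (6·272.5) = 0.

0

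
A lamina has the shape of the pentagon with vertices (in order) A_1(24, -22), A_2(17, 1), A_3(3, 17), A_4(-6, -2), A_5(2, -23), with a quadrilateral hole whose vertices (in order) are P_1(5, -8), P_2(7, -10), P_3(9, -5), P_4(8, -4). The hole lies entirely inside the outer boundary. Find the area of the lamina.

Outer boundary:
Apply the surveyor's formula: 2A = Σ (x_i·y_{i+1} − x_{i+1}·y_i), indices taken mod 5.
Σ = (398) + (286) + (96) + (142) + (508) = 1430
Area = |Σ|/2 = 715.
Hole:
Apply the shoelace (surveyor's) formula: 2A = Σ (x_i·y_{i+1} − x_{i+1}·y_i), indices taken mod 4.
Σ = (6) + (55) + (4) + (-44) = 21
Area = |Σ|/2 = 10.5.
Net area = 715 − 10.5 = 704.5.

704.5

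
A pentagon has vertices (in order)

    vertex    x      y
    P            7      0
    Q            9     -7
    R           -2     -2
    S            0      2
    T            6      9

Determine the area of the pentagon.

80

Apply the surveyor's formula: 2A = Σ (x_i·y_{i+1} − x_{i+1}·y_i), indices taken mod 5.
P→Q: (7)(-7) − (9)(0) = -49
Q→R: (9)(-2) − (-2)(-7) = -32
R→S: (-2)(2) − (0)(-2) = -4
S→T: (0)(9) − (6)(2) = -12
T→P: (6)(0) − (7)(9) = -63
Σ = -160
Area = |Σ|/2 = 80.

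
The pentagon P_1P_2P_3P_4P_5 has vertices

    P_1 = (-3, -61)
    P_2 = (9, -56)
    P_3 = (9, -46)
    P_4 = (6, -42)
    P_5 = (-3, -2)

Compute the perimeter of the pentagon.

128

|P_1P_2| = √((12)² + (5)²) = √169 = 13
|P_2P_3| = √((0)² + (10)²) = √100 = 10
|P_3P_4| = √((-3)² + (4)²) = √25 = 5
|P_4P_5| = √((-9)² + (40)²) = √1681 = 41
|P_5P_1| = √((0)² + (-59)²) = √3481 = 59
Perimeter = 13 + 10 + 5 + 41 + 59 = 128.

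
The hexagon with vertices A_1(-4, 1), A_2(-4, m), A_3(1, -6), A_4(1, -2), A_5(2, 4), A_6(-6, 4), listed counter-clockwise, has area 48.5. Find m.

Write out the shoelace sum; only the two edges meeting at A_2 involve m:
2·Area = [((-4)·m − (-4)·1) + ((-4)·(-6) − 1·m)] + 54
       = -5·m + 82 = 97
⇒ m = -3.

-3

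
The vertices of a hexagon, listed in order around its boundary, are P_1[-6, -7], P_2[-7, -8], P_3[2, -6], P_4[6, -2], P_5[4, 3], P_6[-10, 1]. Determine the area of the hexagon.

112.5

Apply the surveyor's formula: 2A = Σ (x_i·y_{i+1} − x_{i+1}·y_i), indices taken mod 6.
P_1→P_2: (-6)(-8) − (-7)(-7) = -1
P_2→P_3: (-7)(-6) − (2)(-8) = 58
P_3→P_4: (2)(-2) − (6)(-6) = 32
P_4→P_5: (6)(3) − (4)(-2) = 26
P_5→P_6: (4)(1) − (-10)(3) = 34
P_6→P_1: (-10)(-7) − (-6)(1) = 76
Σ = 225
Area = |Σ|/2 = 112.5.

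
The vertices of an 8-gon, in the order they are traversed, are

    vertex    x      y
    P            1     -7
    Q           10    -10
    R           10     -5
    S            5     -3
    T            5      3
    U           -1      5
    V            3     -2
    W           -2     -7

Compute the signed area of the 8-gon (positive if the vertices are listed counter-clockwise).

73

P→Q: (1)(-10) − (10)(-7) = 60
Q→R: (10)(-5) − (10)(-10) = 50
R→S: (10)(-3) − (5)(-5) = -5
S→T: (5)(3) − (5)(-3) = 30
T→U: (5)(5) − (-1)(3) = 28
U→V: (-1)(-2) − (3)(5) = -13
V→W: (3)(-7) − (-2)(-2) = -25
W→P: (-2)(-7) − (1)(-7) = 21
Σ = 146
Signed area = Σ/2 = 73 (positive ⇒ counter-clockwise traversal).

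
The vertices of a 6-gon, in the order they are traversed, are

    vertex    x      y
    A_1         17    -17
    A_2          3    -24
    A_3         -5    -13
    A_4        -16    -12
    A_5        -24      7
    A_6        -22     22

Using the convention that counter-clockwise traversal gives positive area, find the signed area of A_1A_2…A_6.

-719

Apply the shoelace formula: 2A = Σ (x_i·y_{i+1} − x_{i+1}·y_i), indices taken mod 6.
Σ = (-357) + (-159) + (-148) + (-400) + (-374) + (0) = -1438
Signed area = Σ/2 = -719 (negative ⇒ clockwise traversal).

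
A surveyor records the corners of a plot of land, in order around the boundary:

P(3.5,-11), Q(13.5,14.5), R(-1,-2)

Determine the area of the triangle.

Apply the shoelace formula: 2A = Σ (x_i·y_{i+1} − x_{i+1}·y_i), indices taken mod 3.
Cross-terms: 199.25, -12.5, 18  ⇒  Σ = 204.75
Area = |Σ|/2 = 102.375.

102.375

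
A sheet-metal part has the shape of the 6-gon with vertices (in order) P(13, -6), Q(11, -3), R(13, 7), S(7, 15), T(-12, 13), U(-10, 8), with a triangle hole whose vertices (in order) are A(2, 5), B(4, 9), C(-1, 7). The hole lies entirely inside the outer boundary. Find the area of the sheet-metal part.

Outer boundary:
Apply the shoelace formula: 2A = Σ (x_i·y_{i+1} − x_{i+1}·y_i), indices taken mod 6.
Cross-terms: 27, 116, 146, 271, 34, -44  ⇒  Σ = 550
Area = |Σ|/2 = 275.
Hole:
Apply the shoelace (surveyor's) formula: 2A = Σ (x_i·y_{i+1} − x_{i+1}·y_i), indices taken mod 3.
Cross-terms: -2, 37, -19  ⇒  Σ = 16
Area = |Σ|/2 = 8.
Net area = 275 − 8 = 267.

267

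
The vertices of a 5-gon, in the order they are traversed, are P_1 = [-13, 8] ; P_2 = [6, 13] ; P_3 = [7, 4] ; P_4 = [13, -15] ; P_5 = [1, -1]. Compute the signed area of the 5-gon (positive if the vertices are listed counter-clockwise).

Σ = (-217) + (-67) + (-157) + (2) + (-5) = -444
Signed area = Σ/2 = -222 (negative ⇒ clockwise traversal).

-222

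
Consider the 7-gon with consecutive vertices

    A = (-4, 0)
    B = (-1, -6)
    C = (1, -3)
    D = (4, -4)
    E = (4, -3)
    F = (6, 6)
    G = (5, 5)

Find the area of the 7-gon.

53.5

Apply the surveyor's formula: 2A = Σ (x_i·y_{i+1} − x_{i+1}·y_i), indices taken mod 7.
Σ = (24) + (9) + (8) + (4) + (42) + (0) + (20) = 107
Area = |Σ|/2 = 53.5.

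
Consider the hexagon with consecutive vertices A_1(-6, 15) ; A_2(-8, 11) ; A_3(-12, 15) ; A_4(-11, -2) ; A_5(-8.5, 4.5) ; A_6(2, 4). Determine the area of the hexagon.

99.75

Apply the shoelace (surveyor's) formula: 2A = Σ (x_i·y_{i+1} − x_{i+1}·y_i), indices taken mod 6.
A_1→A_2: (-6)(11) − (-8)(15) = 54
A_2→A_3: (-8)(15) − (-12)(11) = 12
A_3→A_4: (-12)(-2) − (-11)(15) = 189
A_4→A_5: (-11)(4.5) − (-8.5)(-2) = -66.5
A_5→A_6: (-8.5)(4) − (2)(4.5) = -43
A_6→A_1: (2)(15) − (-6)(4) = 54
Σ = 199.5
Area = |Σ|/2 = 99.75.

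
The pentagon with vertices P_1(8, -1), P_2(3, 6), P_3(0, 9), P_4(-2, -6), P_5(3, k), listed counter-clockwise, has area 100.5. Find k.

Write out the shoelace sum; only the two edges meeting at P_5 involve k:
2·Area = [((-2)·k − 3·(-6)) + (3·(-1) − 8·k)] + 96
       = -10·k + 111 = 201
⇒ k = -9.

-9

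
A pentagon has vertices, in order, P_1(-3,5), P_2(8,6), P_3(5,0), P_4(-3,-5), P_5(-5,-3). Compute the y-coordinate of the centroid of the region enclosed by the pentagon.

Apply the shoelace (surveyor's) formula. First the cross-terms c_i = x_i·y_{i+1} − x_{i+1}·y_i:
  -58, -30, -25, -16, -34  ⇒  2A = -163, A = -81.5.
Then Σ (y_i + y_{i+1})·c_i = -633, so ȳ = -633 / (6·(-81.5)) = 211/163.

211/163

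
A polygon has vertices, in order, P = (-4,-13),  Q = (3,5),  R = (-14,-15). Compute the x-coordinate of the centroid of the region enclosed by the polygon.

-5

Apply Gauss's area formula. First the cross-terms c_i = x_i·y_{i+1} − x_{i+1}·y_i:
  19, 25, 122  ⇒  2A = 166, A = 83.
Then Σ (x_i + x_{i+1})·c_i = -2490, so x̄ = -2490 / (6·83) = -5.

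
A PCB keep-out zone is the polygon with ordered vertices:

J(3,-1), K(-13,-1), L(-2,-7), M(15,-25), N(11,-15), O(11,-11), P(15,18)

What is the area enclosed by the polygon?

Apply the surveyor's formula: 2A = Σ (x_i·y_{i+1} − x_{i+1}·y_i), indices taken mod 7.
Σ = (-16) + (89) + (155) + (50) + (44) + (363) + (-69) = 616
Area = |Σ|/2 = 308.

308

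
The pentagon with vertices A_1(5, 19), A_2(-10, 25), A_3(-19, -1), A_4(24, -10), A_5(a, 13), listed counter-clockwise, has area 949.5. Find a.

Write out the shoelace sum; only the two edges meeting at A_5 involve a:
2·Area = [(24·13 − a·(-10)) + (a·19 − 5·13)] + 1014
       = 29·a + 1261 = 1899
⇒ a = 22.

22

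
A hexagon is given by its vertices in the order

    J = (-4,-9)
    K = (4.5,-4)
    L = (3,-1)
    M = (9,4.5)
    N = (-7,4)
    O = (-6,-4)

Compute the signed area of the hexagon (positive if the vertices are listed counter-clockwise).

122

Apply the shoelace formula: 2A = Σ (x_i·y_{i+1} − x_{i+1}·y_i), indices taken mod 6.
Σ = (56.5) + (7.5) + (22.5) + (67.5) + (52) + (38) = 244
Signed area = Σ/2 = 122 (positive ⇒ counter-clockwise traversal).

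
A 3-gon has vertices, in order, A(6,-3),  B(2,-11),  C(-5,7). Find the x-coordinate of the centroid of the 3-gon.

1

Apply the surveyor's formula. First the cross-terms c_i = x_i·y_{i+1} − x_{i+1}·y_i:
  -60, -41, -27  ⇒  2A = -128, A = -64.
Then Σ (x_i + x_{i+1})·c_i = -384, so x̄ = -384 / (6·(-64)) = 1.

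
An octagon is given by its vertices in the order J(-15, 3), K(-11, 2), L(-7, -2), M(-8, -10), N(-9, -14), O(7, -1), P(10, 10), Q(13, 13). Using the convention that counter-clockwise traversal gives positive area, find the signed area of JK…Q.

Σ = (3) + (36) + (54) + (22) + (107) + (80) + (0) + (234) = 536
Signed area = Σ/2 = 268 (positive ⇒ counter-clockwise traversal).

268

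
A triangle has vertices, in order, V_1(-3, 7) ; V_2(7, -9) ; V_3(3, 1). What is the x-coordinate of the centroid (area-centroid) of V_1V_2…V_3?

7/3

Apply the shoelace formula. First the cross-terms c_i = x_i·y_{i+1} − x_{i+1}·y_i:
  -22, 34, 24  ⇒  2A = 36, A = 18.
Then Σ (x_i + x_{i+1})·c_i = 252, so x̄ = 252 / (6·18) = 7/3.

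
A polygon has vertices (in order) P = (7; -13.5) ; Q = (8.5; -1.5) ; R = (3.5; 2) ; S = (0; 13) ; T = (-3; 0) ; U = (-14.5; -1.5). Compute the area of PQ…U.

Σ = (104.25) + (22.25) + (45.5) + (39) + (4.5) + (206.25) = 421.75
Area = |Σ|/2 = 210.875.

210.875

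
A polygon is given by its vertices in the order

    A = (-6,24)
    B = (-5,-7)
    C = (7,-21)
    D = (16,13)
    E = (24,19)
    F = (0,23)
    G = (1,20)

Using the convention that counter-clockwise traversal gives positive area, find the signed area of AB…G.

A→B: (-6)(-7) − (-5)(24) = 162
B→C: (-5)(-21) − (7)(-7) = 154
C→D: (7)(13) − (16)(-21) = 427
D→E: (16)(19) − (24)(13) = -8
E→F: (24)(23) − (0)(19) = 552
F→G: (0)(20) − (1)(23) = -23
G→A: (1)(24) − (-6)(20) = 144
Σ = 1408
Signed area = Σ/2 = 704 (positive ⇒ counter-clockwise traversal).

704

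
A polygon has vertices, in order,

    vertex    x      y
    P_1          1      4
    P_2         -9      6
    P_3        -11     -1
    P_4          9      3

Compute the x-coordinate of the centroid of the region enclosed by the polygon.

-27/7

Apply the shoelace formula. First the cross-terms c_i = x_i·y_{i+1} − x_{i+1}·y_i:
  42, 75, -24, 33  ⇒  2A = 126, A = 63.
Then Σ (x_i + x_{i+1})·c_i = -1458, so x̄ = -1458 / (6·63) = -27/7.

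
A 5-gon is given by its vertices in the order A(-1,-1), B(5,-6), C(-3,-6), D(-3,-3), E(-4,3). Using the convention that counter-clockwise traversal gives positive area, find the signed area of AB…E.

-30

Apply Gauss's area formula: 2A = Σ (x_i·y_{i+1} − x_{i+1}·y_i), indices taken mod 5.
A→B: (-1)(-6) − (5)(-1) = 11
B→C: (5)(-6) − (-3)(-6) = -48
C→D: (-3)(-3) − (-3)(-6) = -9
D→E: (-3)(3) − (-4)(-3) = -21
E→A: (-4)(-1) − (-1)(3) = 7
Σ = -60
Signed area = Σ/2 = -30 (negative ⇒ clockwise traversal).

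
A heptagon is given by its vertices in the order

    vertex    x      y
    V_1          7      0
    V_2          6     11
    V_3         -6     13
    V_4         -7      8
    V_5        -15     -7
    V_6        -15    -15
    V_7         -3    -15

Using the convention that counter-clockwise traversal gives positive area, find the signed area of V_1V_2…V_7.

Apply the surveyor's formula: 2A = Σ (x_i·y_{i+1} − x_{i+1}·y_i), indices taken mod 7.
Σ = (77) + (144) + (43) + (169) + (120) + (180) + (105) = 838
Signed area = Σ/2 = 419 (positive ⇒ counter-clockwise traversal).

419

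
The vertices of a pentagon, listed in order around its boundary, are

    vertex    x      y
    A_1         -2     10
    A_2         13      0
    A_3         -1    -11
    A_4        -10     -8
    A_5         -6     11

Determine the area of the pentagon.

285.5

Apply the shoelace formula: 2A = Σ (x_i·y_{i+1} − x_{i+1}·y_i), indices taken mod 5.
Σ = (-130) + (-143) + (-102) + (-158) + (-38) = -571
Area = |Σ|/2 = 285.5.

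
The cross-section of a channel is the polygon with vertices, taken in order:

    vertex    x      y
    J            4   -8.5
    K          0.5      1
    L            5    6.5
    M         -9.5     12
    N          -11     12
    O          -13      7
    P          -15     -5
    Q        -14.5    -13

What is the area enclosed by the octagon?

346.5

Apply the shoelace (surveyor's) formula: 2A = Σ (x_i·y_{i+1} − x_{i+1}·y_i), indices taken mod 8.
Σ = (8.25) + (-1.75) + (121.75) + (18) + (79) + (170) + (122.5) + (175.25) = 693
Area = |Σ|/2 = 346.5.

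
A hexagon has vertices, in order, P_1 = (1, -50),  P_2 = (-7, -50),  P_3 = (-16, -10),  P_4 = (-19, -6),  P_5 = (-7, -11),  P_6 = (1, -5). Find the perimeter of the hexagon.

122

|P_1P_2| = √((-8)² + (0)²) = √64 = 8
|P_2P_3| = √((-9)² + (40)²) = √1681 = 41
|P_3P_4| = √((-3)² + (4)²) = √25 = 5
|P_4P_5| = √((12)² + (-5)²) = √169 = 13
|P_5P_6| = √((8)² + (6)²) = √100 = 10
|P_6P_1| = √((0)² + (-45)²) = √2025 = 45
Perimeter = 8 + 41 + 5 + 13 + 10 + 45 = 122.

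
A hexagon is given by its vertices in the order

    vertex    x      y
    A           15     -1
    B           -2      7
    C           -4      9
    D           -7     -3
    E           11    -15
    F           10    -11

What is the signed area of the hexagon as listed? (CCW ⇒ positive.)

Apply the surveyor's formula: 2A = Σ (x_i·y_{i+1} − x_{i+1}·y_i), indices taken mod 6.
Σ = (103) + (10) + (75) + (138) + (29) + (155) = 510
Signed area = Σ/2 = 255 (positive ⇒ counter-clockwise traversal).

255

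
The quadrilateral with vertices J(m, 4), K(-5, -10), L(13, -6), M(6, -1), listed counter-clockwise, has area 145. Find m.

The doubled signed area Σ (x_i y_{i+1} − x_{i+1} y_i) is linear in m.
With m=0 it equals 227; the coefficient of m is -9 (from the two edges through J).
So -9·m + 227 = 2·145 = 290 ⇒ m = -7.

-7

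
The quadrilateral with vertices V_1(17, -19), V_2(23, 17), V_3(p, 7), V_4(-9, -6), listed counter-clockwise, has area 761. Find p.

Write out the shoelace sum; only the two edges meeting at V_3 involve p:
2·Area = [(23·7 − p·17) + (p·(-6) − (-9)·7)] + 999
       = -23·p + 1223 = 1522
⇒ p = -13.

-13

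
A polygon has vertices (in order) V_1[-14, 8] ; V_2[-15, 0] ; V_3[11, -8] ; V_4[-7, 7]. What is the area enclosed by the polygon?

151.5

Σ = (120) + (120) + (21) + (42) = 303
Area = |Σ|/2 = 151.5.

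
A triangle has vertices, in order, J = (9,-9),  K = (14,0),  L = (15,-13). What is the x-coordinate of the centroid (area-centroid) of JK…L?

Apply the shoelace (surveyor's) formula. First the cross-terms c_i = x_i·y_{i+1} − x_{i+1}·y_i:
  126, -182, -18  ⇒  2A = -74, A = -37.
Then Σ (x_i + x_{i+1})·c_i = -2812, so x̄ = -2812 / (6·(-37)) = 38/3.

38/3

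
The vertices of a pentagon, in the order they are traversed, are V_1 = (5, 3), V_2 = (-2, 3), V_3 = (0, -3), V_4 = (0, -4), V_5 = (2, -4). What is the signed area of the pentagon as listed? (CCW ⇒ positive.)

Apply the surveyor's formula: 2A = Σ (x_i·y_{i+1} − x_{i+1}·y_i), indices taken mod 5.
Cross-terms: 21, 6, 0, 8, 26  ⇒  Σ = 61
Signed area = Σ/2 = 30.5 (positive ⇒ counter-clockwise traversal).

30.5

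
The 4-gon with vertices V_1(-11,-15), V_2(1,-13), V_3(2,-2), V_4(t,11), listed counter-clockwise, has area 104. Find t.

Write out the shoelace sum; only the two edges meeting at V_4 involve t:
2·Area = [(2·11 − t·(-2)) + (t·(-15) − (-11)·11)] + 182
       = -13·t + 325 = 208
⇒ t = 9.

9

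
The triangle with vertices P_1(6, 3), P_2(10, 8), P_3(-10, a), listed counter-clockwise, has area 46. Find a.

6

Write out the shoelace sum; only the two edges meeting at P_3 involve a:
2·Area = [(10·a − (-10)·8) + ((-10)·3 − 6·a)] + 18
       = 4·a + 68 = 92
⇒ a = 6.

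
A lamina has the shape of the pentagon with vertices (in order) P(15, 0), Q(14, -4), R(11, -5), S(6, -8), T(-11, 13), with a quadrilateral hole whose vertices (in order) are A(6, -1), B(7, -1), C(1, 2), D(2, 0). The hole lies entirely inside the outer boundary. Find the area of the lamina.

169.5

Outer boundary:
P→Q: (15)(-4) − (14)(0) = -60
Q→R: (14)(-5) − (11)(-4) = -26
R→S: (11)(-8) − (6)(-5) = -58
S→T: (6)(13) − (-11)(-8) = -10
T→P: (-11)(0) − (15)(13) = -195
Σ = -349
Area = |Σ|/2 = 174.5.
Hole:
Σ = (1) + (15) + (-4) + (-2) = 10
Area = |Σ|/2 = 5.
Net area = 174.5 − 5 = 169.5.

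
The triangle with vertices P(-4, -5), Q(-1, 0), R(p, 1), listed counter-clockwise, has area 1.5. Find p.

-1

Write out the shoelace sum; only the two edges meeting at R involve p:
2·Area = [((-1)·1 − p·0) + (p·(-5) − (-4)·1)] + -5
       = -5·p + -2 = 3
⇒ p = -1.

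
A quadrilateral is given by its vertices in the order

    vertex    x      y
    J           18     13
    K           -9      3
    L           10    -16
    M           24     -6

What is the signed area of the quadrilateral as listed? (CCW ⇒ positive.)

Apply Gauss's area formula: 2A = Σ (x_i·y_{i+1} − x_{i+1}·y_i), indices taken mod 4.
Σ = (171) + (114) + (324) + (420) = 1029
Signed area = Σ/2 = 514.5 (positive ⇒ counter-clockwise traversal).

514.5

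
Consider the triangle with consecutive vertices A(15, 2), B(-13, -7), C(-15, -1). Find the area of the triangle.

93

Σ = (-79) + (-92) + (-15) = -186
Area = |Σ|/2 = 93.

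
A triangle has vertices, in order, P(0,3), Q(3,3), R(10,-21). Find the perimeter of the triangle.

|PQ| = √((3)² + (0)²) = √9 = 3
|QR| = √((7)² + (-24)²) = √625 = 25
|RP| = √((-10)² + (24)²) = √676 = 26
Perimeter = 3 + 25 + 26 = 54.

54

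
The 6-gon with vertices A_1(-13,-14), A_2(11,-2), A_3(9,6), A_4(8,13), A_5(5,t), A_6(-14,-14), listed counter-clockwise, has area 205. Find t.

The doubled signed area Σ (x_i y_{i+1} − x_{i+1} y_i) is linear in t.
With t=0 it equals 212; the coefficient of t is 22 (from the two edges through A_5).
So 22·t + 212 = 2·205 = 410 ⇒ t = 9.

9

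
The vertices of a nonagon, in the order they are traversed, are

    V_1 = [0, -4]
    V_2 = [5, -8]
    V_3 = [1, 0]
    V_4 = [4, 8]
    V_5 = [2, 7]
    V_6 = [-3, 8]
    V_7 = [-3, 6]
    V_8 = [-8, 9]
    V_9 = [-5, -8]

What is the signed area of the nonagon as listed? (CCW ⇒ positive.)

Apply the shoelace (surveyor's) formula: 2A = Σ (x_i·y_{i+1} − x_{i+1}·y_i), indices taken mod 9.
Σ = (20) + (8) + (8) + (12) + (37) + (6) + (21) + (109) + (20) = 241
Signed area = Σ/2 = 120.5 (positive ⇒ counter-clockwise traversal).

120.5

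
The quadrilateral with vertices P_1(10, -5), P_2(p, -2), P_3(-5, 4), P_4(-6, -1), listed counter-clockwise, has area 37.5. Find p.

The doubled signed area Σ (x_i y_{i+1} − x_{i+1} y_i) is linear in p.
With p=0 it equals 39; the coefficient of p is 9 (from the two edges through P_2).
So 9·p + 39 = 2·37.5 = 75 ⇒ p = 4.

4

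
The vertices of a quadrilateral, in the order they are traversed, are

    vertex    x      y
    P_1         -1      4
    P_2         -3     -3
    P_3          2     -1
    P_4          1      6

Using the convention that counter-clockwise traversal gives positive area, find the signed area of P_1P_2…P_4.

Σ = (15) + (9) + (13) + (10) = 47
Signed area = Σ/2 = 23.5 (positive ⇒ counter-clockwise traversal).

23.5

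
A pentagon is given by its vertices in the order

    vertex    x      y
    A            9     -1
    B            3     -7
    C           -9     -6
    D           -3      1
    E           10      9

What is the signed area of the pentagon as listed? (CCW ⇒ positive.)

Apply Gauss's area formula: 2A = Σ (x_i·y_{i+1} − x_{i+1}·y_i), indices taken mod 5.
Σ = (-60) + (-81) + (-27) + (-37) + (-91) = -296
Signed area = Σ/2 = -148 (negative ⇒ clockwise traversal).

-148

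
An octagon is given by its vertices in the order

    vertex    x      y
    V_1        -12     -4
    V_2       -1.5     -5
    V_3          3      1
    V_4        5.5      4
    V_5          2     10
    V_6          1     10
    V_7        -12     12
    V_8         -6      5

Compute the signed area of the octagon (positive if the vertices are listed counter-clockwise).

179.5

Σ = (54) + (13.5) + (6.5) + (47) + (10) + (132) + (12) + (84) = 359
Signed area = Σ/2 = 179.5 (positive ⇒ counter-clockwise traversal).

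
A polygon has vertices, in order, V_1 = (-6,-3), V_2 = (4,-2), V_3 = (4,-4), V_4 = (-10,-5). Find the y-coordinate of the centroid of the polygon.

Apply the surveyor's formula. First the cross-terms c_i = x_i·y_{i+1} − x_{i+1}·y_i:
  24, -8, -60, 0  ⇒  2A = -44, A = -22.
Then Σ (y_i + y_{i+1})·c_i = 468, so ȳ = 468 / (6·(-22)) = -39/11.

-39/11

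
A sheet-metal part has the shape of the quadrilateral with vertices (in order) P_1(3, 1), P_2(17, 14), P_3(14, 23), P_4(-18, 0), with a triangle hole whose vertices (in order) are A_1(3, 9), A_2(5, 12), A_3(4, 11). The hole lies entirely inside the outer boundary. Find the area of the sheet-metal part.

Outer boundary:
Apply the surveyor's formula: 2A = Σ (x_i·y_{i+1} − x_{i+1}·y_i), indices taken mod 4.
Σ = (25) + (195) + (414) + (-18) = 616
Area = |Σ|/2 = 308.
Hole:
Apply the shoelace (surveyor's) formula: 2A = Σ (x_i·y_{i+1} − x_{i+1}·y_i), indices taken mod 3.
Cross-terms: -9, 7, 3  ⇒  Σ = 1
Area = |Σ|/2 = 0.5.
Net area = 308 − 0.5 = 307.5.

307.5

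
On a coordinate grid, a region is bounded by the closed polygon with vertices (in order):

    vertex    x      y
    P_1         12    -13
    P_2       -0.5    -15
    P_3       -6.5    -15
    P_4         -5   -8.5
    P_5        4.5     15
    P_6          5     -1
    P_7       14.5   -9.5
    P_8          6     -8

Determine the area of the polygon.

243.25

Apply the shoelace formula: 2A = Σ (x_i·y_{i+1} − x_{i+1}·y_i), indices taken mod 8.
P_1→P_2: (12)(-15) − (-0.5)(-13) = -186.5
P_2→P_3: (-0.5)(-15) − (-6.5)(-15) = -90
P_3→P_4: (-6.5)(-8.5) − (-5)(-15) = -19.75
P_4→P_5: (-5)(15) − (4.5)(-8.5) = -36.75
P_5→P_6: (4.5)(-1) − (5)(15) = -79.5
P_6→P_7: (5)(-9.5) − (14.5)(-1) = -33
P_7→P_8: (14.5)(-8) − (6)(-9.5) = -59
P_8→P_1: (6)(-13) − (12)(-8) = 18
Σ = -486.5
Area = |Σ|/2 = 243.25.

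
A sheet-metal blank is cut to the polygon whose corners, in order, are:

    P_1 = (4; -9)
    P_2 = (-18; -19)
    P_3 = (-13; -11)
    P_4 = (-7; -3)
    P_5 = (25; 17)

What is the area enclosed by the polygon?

331

Apply the shoelace formula: 2A = Σ (x_i·y_{i+1} − x_{i+1}·y_i), indices taken mod 5.
Σ = (-238) + (-49) + (-38) + (-44) + (-293) = -662
Area = |Σ|/2 = 331.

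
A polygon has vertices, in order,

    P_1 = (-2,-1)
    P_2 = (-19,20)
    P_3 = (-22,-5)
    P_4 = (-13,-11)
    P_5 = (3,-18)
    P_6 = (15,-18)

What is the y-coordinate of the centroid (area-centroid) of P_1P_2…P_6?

-338/105

Apply the surveyor's formula. First the cross-terms c_i = x_i·y_{i+1} − x_{i+1}·y_i:
  -59, 535, 177, 267, 216, -51  ⇒  2A = 1085, A = 542.5.
Then Σ (y_i + y_{i+1})·c_i = -10478, so ȳ = -10478 / (6·542.5) = -338/105.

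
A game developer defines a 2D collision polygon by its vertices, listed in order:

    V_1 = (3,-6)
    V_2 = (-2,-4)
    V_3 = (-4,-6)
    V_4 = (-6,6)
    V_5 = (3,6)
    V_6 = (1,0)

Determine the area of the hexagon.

Apply the shoelace (surveyor's) formula: 2A = Σ (x_i·y_{i+1} − x_{i+1}·y_i), indices taken mod 6.
Σ = (-24) + (-4) + (-60) + (-54) + (-6) + (-6) = -154
Area = |Σ|/2 = 77.

77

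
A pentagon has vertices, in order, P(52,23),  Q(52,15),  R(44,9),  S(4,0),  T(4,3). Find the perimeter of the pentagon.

114

|PQ| = √((0)² + (-8)²) = √64 = 8
|QR| = √((-8)² + (-6)²) = √100 = 10
|RS| = √((-40)² + (-9)²) = √1681 = 41
|ST| = √((0)² + (3)²) = √9 = 3
|TP| = √((48)² + (20)²) = √2704 = 52
Perimeter = 8 + 10 + 41 + 3 + 52 = 114.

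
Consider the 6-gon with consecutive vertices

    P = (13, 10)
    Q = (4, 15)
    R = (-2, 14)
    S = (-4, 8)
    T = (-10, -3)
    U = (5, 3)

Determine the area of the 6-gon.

184.5

Apply the shoelace formula: 2A = Σ (x_i·y_{i+1} − x_{i+1}·y_i), indices taken mod 6.
P→Q: (13)(15) − (4)(10) = 155
Q→R: (4)(14) − (-2)(15) = 86
R→S: (-2)(8) − (-4)(14) = 40
S→T: (-4)(-3) − (-10)(8) = 92
T→U: (-10)(3) − (5)(-3) = -15
U→P: (5)(10) − (13)(3) = 11
Σ = 369
Area = |Σ|/2 = 184.5.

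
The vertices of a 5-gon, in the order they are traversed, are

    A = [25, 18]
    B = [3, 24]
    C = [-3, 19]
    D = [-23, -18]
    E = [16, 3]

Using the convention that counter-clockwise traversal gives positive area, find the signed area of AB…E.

799

Σ = (546) + (129) + (491) + (219) + (213) = 1598
Signed area = Σ/2 = 799 (positive ⇒ counter-clockwise traversal).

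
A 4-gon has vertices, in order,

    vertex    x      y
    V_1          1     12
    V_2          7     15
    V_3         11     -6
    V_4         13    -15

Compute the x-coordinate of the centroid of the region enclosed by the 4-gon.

331/48

Apply the shoelace (surveyor's) formula. First the cross-terms c_i = x_i·y_{i+1} − x_{i+1}·y_i:
  -69, -207, -87, 171  ⇒  2A = -192, A = -96.
Then Σ (x_i + x_{i+1})·c_i = -3972, so x̄ = -3972 / (6·(-96)) = 331/48.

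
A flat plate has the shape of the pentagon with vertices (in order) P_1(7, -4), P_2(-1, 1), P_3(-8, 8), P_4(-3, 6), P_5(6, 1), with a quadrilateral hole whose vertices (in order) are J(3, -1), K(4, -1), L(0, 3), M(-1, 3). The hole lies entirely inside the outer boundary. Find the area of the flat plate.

Outer boundary:
Apply the shoelace (surveyor's) formula: 2A = Σ (x_i·y_{i+1} − x_{i+1}·y_i), indices taken mod 5.
Σ = (3) + (0) + (-24) + (-39) + (-31) = -91
Area = |Σ|/2 = 45.5.
Hole:
Σ = (1) + (12) + (3) + (-8) = 8
Area = |Σ|/2 = 4.
Net area = 45.5 − 4 = 41.5.

41.5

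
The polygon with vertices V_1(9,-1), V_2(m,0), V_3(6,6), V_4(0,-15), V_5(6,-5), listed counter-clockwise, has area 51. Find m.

9

Write out the shoelace sum; only the two edges meeting at V_2 involve m:
2·Area = [(9·0 − m·(-1)) + (m·6 − 6·0)] + 39
       = 7·m + 39 = 102
⇒ m = 9.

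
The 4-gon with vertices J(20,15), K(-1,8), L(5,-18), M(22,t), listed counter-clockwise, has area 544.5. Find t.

-14

Write out the shoelace sum; only the two edges meeting at M involve t:
2·Area = [(5·t − 22·(-18)) + (22·15 − 20·t)] + 153
       = -15·t + 879 = 1089
⇒ t = -14.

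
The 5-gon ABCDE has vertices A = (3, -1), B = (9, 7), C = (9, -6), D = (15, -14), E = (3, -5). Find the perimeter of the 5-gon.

52

|AB| = √((6)² + (8)²) = √100 = 10
|BC| = √((0)² + (-13)²) = √169 = 13
|CD| = √((6)² + (-8)²) = √100 = 10
|DE| = √((-12)² + (9)²) = √225 = 15
|EA| = √((0)² + (4)²) = √16 = 4
Perimeter = 10 + 13 + 10 + 15 + 4 = 52.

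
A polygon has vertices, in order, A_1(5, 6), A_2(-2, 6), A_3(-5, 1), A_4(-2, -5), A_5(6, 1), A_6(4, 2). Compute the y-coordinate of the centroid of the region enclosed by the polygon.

88/63

Apply the shoelace (surveyor's) formula. First the cross-terms c_i = x_i·y_{i+1} − x_{i+1}·y_i:
  42, 28, 27, 28, 8, 14  ⇒  2A = 147, A = 73.5.
Then Σ (y_i + y_{i+1})·c_i = 616, so ȳ = 616 / (6·73.5) = 88/63.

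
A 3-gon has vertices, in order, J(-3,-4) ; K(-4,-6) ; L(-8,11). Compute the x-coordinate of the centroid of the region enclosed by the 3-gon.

Apply the shoelace (surveyor's) formula. First the cross-terms c_i = x_i·y_{i+1} − x_{i+1}·y_i:
  2, -92, 65  ⇒  2A = -25, A = -12.5.
Then Σ (x_i + x_{i+1})·c_i = 375, so x̄ = 375 / (6·(-12.5)) = -5.

-5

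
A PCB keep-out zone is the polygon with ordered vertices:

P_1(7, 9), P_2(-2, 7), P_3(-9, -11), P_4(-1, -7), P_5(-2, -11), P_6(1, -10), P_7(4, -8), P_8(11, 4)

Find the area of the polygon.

Apply the shoelace (surveyor's) formula: 2A = Σ (x_i·y_{i+1} − x_{i+1}·y_i), indices taken mod 8.
Σ = (67) + (85) + (52) + (-3) + (31) + (32) + (104) + (71) = 439
Area = |Σ|/2 = 219.5.

219.5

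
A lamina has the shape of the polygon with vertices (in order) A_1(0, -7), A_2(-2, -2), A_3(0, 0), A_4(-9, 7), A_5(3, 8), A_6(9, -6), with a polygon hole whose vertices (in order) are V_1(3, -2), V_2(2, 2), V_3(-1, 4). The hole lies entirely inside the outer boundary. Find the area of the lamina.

Outer boundary:
Apply the shoelace (surveyor's) formula: 2A = Σ (x_i·y_{i+1} − x_{i+1}·y_i), indices taken mod 6.
Σ = (-14) + (0) + (0) + (-93) + (-90) + (-63) = -260
Area = |Σ|/2 = 130.
Hole:
Apply the surveyor's formula: 2A = Σ (x_i·y_{i+1} − x_{i+1}·y_i), indices taken mod 3.
Cross-terms: 10, 10, -10  ⇒  Σ = 10
Area = |Σ|/2 = 5.
Net area = 130 − 5 = 125.

125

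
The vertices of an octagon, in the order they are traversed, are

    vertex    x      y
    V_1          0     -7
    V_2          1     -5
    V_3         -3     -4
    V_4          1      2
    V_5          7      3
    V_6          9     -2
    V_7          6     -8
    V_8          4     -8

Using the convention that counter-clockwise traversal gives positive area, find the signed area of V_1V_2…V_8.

-85

Apply Gauss's area formula: 2A = Σ (x_i·y_{i+1} − x_{i+1}·y_i), indices taken mod 8.
V_1→V_2: (0)(-5) − (1)(-7) = 7
V_2→V_3: (1)(-4) − (-3)(-5) = -19
V_3→V_4: (-3)(2) − (1)(-4) = -2
V_4→V_5: (1)(3) − (7)(2) = -11
V_5→V_6: (7)(-2) − (9)(3) = -41
V_6→V_7: (9)(-8) − (6)(-2) = -60
V_7→V_8: (6)(-8) − (4)(-8) = -16
V_8→V_1: (4)(-7) − (0)(-8) = -28
Σ = -170
Signed area = Σ/2 = -85 (negative ⇒ clockwise traversal).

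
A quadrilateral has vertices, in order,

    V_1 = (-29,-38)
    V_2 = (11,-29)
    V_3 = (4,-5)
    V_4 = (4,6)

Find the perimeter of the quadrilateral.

|V_1V_2| = √((40)² + (9)²) = √1681 = 41
|V_2V_3| = √((-7)² + (24)²) = √625 = 25
|V_3V_4| = √((0)² + (11)²) = √121 = 11
|V_4V_1| = √((-33)² + (-44)²) = √3025 = 55
Perimeter = 41 + 25 + 11 + 55 = 132.

132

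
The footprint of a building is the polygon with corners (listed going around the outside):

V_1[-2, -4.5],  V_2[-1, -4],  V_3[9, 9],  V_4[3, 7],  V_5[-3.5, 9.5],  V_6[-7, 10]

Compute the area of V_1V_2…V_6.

Apply the shoelace (surveyor's) formula: 2A = Σ (x_i·y_{i+1} − x_{i+1}·y_i), indices taken mod 6.
Σ = (3.5) + (27) + (36) + (53) + (31.5) + (51.5) = 202.5
Area = |Σ|/2 = 101.25.

101.25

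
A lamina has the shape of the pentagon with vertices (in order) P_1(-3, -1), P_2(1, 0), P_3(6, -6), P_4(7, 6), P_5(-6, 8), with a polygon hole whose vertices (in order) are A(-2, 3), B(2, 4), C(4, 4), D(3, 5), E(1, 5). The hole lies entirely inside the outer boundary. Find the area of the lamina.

93

Outer boundary:
Apply the shoelace formula: 2A = Σ (x_i·y_{i+1} − x_{i+1}·y_i), indices taken mod 5.
Cross-terms: 1, -6, 78, 92, 30  ⇒  Σ = 195
Area = |Σ|/2 = 97.5.
Hole:
Σ = (-14) + (-8) + (8) + (10) + (13) = 9
Area = |Σ|/2 = 4.5.
Net area = 97.5 − 4.5 = 93.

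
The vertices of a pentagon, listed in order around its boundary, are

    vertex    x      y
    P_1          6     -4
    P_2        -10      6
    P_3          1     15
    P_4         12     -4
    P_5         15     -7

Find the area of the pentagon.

193

P_1→P_2: (6)(6) − (-10)(-4) = -4
P_2→P_3: (-10)(15) − (1)(6) = -156
P_3→P_4: (1)(-4) − (12)(15) = -184
P_4→P_5: (12)(-7) − (15)(-4) = -24
P_5→P_1: (15)(-4) − (6)(-7) = -18
Σ = -386
Area = |Σ|/2 = 193.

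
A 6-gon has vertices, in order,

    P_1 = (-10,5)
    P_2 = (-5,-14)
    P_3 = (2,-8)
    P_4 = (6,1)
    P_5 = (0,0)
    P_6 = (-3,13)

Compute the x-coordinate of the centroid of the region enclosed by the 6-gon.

-629/199

Apply the shoelace (surveyor's) formula. First the cross-terms c_i = x_i·y_{i+1} − x_{i+1}·y_i:
  165, 68, 50, 0, 0, 115  ⇒  2A = 398, A = 199.
Then Σ (x_i + x_{i+1})·c_i = -3774, so x̄ = -3774 / (6·199) = -629/199.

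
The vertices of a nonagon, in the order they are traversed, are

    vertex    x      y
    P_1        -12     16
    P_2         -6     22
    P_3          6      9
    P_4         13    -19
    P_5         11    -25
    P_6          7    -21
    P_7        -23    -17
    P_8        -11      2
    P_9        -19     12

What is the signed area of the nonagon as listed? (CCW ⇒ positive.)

-923

Apply the shoelace (surveyor's) formula: 2A = Σ (x_i·y_{i+1} − x_{i+1}·y_i), indices taken mod 9.
P_1→P_2: (-12)(22) − (-6)(16) = -168
P_2→P_3: (-6)(9) − (6)(22) = -186
P_3→P_4: (6)(-19) − (13)(9) = -231
P_4→P_5: (13)(-25) − (11)(-19) = -116
P_5→P_6: (11)(-21) − (7)(-25) = -56
P_6→P_7: (7)(-17) − (-23)(-21) = -602
P_7→P_8: (-23)(2) − (-11)(-17) = -233
P_8→P_9: (-11)(12) − (-19)(2) = -94
P_9→P_1: (-19)(16) − (-12)(12) = -160
Σ = -1846
Signed area = Σ/2 = -923 (negative ⇒ clockwise traversal).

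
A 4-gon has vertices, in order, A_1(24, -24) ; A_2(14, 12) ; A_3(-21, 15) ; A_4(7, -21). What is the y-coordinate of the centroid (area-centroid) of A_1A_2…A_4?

-675/293

Apply the surveyor's formula. First the cross-terms c_i = x_i·y_{i+1} − x_{i+1}·y_i:
  624, 462, 336, 336  ⇒  2A = 1758, A = 879.
Then Σ (y_i + y_{i+1})·c_i = -12150, so ȳ = -12150 / (6·879) = -675/293.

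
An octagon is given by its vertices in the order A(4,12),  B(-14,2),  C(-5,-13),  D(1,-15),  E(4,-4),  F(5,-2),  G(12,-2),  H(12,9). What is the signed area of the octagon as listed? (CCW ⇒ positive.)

Apply Gauss's area formula: 2A = Σ (x_i·y_{i+1} − x_{i+1}·y_i), indices taken mod 8.
Σ = (176) + (192) + (88) + (56) + (12) + (14) + (132) + (108) = 778
Signed area = Σ/2 = 389 (positive ⇒ counter-clockwise traversal).

389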